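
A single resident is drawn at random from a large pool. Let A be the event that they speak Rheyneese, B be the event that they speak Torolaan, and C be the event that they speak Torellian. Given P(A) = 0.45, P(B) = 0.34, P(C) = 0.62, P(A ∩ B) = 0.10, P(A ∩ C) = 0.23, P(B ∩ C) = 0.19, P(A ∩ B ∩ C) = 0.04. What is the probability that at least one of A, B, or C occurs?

0.93

Apply inclusion-exclusion:
P(A ∪ B ∪ C) = 0.45 + 0.34 + 0.62 − 0.10 − 0.23 − 0.19 + 0.04 = 0.93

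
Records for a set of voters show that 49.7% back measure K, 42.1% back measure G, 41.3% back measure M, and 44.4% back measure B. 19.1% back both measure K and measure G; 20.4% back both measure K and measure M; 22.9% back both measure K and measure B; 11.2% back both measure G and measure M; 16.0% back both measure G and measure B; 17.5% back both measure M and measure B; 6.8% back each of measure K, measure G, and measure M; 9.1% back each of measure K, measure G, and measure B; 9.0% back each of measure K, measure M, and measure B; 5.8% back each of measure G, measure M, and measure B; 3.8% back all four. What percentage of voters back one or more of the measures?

97.3%

By inclusion-exclusion,
P(≥1) = 49.7 + 42.1 + 41.3 + 44.4 − 19.1 − 20.4 − 22.9 − 11.2 − 16.0 − 17.5 + 6.8 + 9.1 + 9.0 + 5.8 − 3.8 = 97.3%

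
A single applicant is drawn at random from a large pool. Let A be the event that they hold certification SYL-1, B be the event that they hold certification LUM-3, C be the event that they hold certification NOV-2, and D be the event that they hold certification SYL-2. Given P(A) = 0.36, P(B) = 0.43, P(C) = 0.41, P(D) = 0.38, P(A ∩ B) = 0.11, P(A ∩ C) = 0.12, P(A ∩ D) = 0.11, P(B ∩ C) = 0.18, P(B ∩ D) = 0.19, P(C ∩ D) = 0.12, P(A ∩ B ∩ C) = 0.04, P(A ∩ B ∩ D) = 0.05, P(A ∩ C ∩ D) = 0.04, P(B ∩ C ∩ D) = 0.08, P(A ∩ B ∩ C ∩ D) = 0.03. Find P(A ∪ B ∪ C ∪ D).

0.93

Inclusion–exclusion gives
P(A ∪ B ∪ C ∪ D) = 0.36 + 0.43 + 0.41 + 0.38 − 0.11 − 0.12 − 0.11 − 0.18 − 0.19 − 0.12 + 0.04 + 0.05 + 0.04 + 0.08 − 0.03 = 0.93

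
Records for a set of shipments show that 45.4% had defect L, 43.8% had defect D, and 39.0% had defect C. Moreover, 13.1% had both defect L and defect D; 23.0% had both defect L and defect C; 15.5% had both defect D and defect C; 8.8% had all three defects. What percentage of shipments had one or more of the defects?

85.4%

By inclusion-exclusion,
P(union) = 45.4 + 43.8 + 39.0 − 13.1 − 23.0 − 15.5 + 8.8 = 85.4%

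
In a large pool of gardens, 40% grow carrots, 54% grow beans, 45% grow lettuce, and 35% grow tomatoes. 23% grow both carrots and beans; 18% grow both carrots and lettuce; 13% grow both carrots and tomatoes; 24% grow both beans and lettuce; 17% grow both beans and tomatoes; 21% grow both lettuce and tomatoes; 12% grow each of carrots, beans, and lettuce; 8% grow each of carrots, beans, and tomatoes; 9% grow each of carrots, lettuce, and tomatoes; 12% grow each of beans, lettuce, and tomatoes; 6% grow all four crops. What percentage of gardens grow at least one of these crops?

93%

Apply inclusion-exclusion:
P(union) = 40 + 54 + 45 + 35 − 23 − 18 − 13 − 24 − 17 − 21 + 12 + 8 + 9 + 12 − 6 = 93%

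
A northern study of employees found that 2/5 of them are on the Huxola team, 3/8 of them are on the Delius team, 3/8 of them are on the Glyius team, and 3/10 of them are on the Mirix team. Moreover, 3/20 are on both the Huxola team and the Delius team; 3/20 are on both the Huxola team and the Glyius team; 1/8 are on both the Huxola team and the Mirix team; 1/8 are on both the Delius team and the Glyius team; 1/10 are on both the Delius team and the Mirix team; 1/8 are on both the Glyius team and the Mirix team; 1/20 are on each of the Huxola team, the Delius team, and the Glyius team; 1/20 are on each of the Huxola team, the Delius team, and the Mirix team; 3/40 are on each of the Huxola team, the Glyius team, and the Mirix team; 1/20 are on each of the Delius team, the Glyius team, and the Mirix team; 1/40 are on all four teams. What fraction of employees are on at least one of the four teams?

By inclusion–exclusion:
P(at least one) = 2/5 + 3/8 + 3/8 + 3/10 − 3/20 − 3/20 − 1/8 − 1/8 − 1/10 − 1/8 + 1/20 + 1/20 + 3/40 + 1/20 − 1/40 = 7/8

7/8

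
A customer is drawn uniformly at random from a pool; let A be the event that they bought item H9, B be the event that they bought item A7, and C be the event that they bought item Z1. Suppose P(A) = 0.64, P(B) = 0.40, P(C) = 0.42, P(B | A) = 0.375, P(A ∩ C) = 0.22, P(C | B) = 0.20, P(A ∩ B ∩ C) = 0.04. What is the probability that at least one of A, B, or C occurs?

P(A ∩ B) = P(A)·P(B|A) = 0.64 × 0.375 = 0.24
P(B ∩ C) = P(B)·P(C|B) = 0.40 × 0.20 = 0.08
P(A ∪ B ∪ C) = 0.64 + 0.40 + 0.42 − 0.24 − 0.22 − 0.08 + 0.04 = 0.96

0.96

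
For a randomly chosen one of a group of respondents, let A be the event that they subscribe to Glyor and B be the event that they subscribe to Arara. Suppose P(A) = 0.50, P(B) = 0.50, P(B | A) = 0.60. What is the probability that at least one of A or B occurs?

0.70

P(A ∩ B) = P(A)·P(B|A) = 0.50 × 0.60 = 0.30
P(A ∪ B) = 0.50 + 0.50 − 0.30 = 0.70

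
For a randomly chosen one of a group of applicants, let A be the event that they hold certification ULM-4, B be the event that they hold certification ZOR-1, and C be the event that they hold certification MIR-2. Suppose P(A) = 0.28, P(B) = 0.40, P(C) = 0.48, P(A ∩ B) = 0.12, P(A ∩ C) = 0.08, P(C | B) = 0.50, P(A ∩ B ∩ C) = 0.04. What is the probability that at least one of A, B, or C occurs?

0.80

P(B ∩ C) = P(B)·P(C|B) = 0.40 × 0.50 = 0.20
P(A ∪ B ∪ C) = 0.28 + 0.40 + 0.48 − 0.12 − 0.08 − 0.20 + 0.04 = 0.80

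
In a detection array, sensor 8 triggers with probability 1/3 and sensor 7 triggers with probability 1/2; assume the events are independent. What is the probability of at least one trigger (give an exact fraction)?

2/3

P(none) = (1 − 1/3) × (1 − 1/2) = 2/3 × 1/2 = 1/3
P(at least one) = 1 − 1/3 = 2/3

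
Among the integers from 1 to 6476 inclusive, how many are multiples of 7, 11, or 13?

1817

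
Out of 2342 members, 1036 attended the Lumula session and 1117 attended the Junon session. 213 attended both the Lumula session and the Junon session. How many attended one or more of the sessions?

By inclusion-exclusion,
N(≥1) = 1036 + 1117 − 213 = 1940

1940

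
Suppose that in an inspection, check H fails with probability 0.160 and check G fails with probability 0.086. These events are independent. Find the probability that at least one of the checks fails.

0.23224

Independence gives P(none) = ∏(1 − pᵢ).
P(none) = (1 − 0.160) × (1 − 0.086) = 0.840 × 0.914 = 0.76776
P(at least one) = 1 − 0.76776 = 0.23224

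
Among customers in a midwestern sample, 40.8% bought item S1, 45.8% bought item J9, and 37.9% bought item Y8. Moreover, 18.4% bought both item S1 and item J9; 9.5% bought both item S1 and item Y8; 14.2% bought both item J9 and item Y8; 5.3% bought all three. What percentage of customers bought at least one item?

P(union) = 40.8 + 45.8 + 37.9 − 18.4 − 9.5 − 14.2 + 5.3 = 87.7%

87.7%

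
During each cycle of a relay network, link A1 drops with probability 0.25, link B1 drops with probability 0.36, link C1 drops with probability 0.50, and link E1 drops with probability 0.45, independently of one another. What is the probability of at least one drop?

P(none) = (1 − 0.25) × (1 − 0.36) × (1 − 0.50) × (1 − 0.45) = 0.75 × 0.64 × 0.50 × 0.55 = 0.132
P(at least one) = 1 − 0.132 = 0.868

0.868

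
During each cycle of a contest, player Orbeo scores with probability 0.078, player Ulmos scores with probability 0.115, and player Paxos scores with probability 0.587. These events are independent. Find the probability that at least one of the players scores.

P(none) = (1 − 0.078) × (1 − 0.115) × (1 − 0.587) = 0.922 × 0.885 × 0.413 = 0.33699561
P(at least one) = 1 − 0.33699561 = 0.66300439

0.66300439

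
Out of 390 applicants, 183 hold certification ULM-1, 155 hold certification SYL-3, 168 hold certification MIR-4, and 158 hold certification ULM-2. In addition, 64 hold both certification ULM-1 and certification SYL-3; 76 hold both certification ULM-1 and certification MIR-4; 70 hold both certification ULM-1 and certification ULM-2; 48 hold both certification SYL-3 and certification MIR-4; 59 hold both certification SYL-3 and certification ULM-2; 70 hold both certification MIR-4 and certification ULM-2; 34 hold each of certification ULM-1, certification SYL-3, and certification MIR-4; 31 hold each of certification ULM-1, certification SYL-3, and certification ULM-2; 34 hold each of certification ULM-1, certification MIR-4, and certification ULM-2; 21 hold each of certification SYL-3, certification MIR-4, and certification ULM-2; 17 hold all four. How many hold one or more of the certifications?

380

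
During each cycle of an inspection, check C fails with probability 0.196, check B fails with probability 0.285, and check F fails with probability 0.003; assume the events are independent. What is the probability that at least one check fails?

P(none) = (1 − 0.196) × (1 − 0.285) × (1 − 0.003) = 0.804 × 0.715 × 0.997 = 0.57313542
P(at least one) = 1 − 0.57313542 = 0.42686458

0.42686458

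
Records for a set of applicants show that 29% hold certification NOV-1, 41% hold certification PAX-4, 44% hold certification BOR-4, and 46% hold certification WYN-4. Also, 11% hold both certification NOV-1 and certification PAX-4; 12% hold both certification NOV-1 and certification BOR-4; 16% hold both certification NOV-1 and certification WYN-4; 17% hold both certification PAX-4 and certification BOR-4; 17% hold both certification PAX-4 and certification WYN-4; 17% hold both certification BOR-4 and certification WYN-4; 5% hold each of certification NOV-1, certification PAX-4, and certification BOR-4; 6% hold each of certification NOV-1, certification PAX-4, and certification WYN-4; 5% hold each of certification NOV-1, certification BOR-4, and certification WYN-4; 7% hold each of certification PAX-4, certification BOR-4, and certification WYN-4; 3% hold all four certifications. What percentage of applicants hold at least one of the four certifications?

90%

Inclusion–exclusion gives
P(≥1) = 29 + 41 + 44 + 46 − 11 − 12 − 16 − 17 − 17 − 17 + 5 + 6 + 5 + 7 − 3 = 90%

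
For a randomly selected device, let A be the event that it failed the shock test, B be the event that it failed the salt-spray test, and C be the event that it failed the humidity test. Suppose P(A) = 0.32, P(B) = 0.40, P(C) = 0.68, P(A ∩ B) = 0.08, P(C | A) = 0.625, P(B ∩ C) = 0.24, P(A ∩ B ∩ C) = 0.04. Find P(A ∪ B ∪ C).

0.92

P(A ∩ C) = P(A)·P(C|A) = 0.32 × 0.625 = 0.20
P(A ∪ B ∪ C) = 0.32 + 0.40 + 0.68 − 0.08 − 0.20 − 0.24 + 0.04 = 0.92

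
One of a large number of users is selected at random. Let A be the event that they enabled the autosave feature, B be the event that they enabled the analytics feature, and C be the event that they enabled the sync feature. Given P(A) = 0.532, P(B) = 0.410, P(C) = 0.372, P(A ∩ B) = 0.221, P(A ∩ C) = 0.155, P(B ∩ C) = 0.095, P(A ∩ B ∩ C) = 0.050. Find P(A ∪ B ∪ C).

P(A ∪ B ∪ C) = 0.532 + 0.410 + 0.372 − 0.221 − 0.155 − 0.095 + 0.050 = 0.893

0.893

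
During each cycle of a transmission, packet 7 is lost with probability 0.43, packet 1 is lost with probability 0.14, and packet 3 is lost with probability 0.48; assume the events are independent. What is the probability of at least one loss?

Since the events are independent, P(none) is the product of the individual non-occurrence probabilities.
P(none) = (1 − 0.43) × (1 − 0.14) × (1 − 0.48) = 0.57 × 0.86 × 0.52 = 0.254904
P(at least one) = 1 − 0.254904 = 0.745096

0.745096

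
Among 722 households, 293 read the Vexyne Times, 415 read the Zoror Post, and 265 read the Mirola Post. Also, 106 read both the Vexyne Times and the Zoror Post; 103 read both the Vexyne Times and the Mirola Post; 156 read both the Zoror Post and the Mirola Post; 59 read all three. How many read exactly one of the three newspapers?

By inclusion–exclusion (exactly-one form):
N(exactly one) = 293 + 415 + 265 − 2·106 − 2·103 − 2·156 + 3·59 = 420

420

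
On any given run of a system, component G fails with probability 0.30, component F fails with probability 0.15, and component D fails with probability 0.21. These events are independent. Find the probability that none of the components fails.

P(none) = (1 − 0.30) × (1 − 0.15) × (1 − 0.21) = 0.70 × 0.85 × 0.79 = 0.47005

0.47005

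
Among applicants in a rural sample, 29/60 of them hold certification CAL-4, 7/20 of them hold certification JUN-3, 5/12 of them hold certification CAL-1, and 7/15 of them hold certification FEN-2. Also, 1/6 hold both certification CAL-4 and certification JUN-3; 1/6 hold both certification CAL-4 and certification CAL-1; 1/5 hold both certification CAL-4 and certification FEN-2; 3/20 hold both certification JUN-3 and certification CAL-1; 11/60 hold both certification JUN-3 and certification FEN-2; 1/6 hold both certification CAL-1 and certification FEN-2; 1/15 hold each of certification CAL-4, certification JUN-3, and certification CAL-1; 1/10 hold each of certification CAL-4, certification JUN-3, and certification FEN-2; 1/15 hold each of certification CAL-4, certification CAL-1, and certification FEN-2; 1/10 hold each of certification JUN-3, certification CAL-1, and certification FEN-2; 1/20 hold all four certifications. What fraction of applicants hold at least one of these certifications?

P(union) = 29/60 + 7/20 + 5/12 + 7/15 − 1/6 − 1/6 − 1/5 − 3/20 − 11/60 − 1/6 + 1/15 + 1/10 + 1/15 + 1/10 − 1/20 = 29/30

29/30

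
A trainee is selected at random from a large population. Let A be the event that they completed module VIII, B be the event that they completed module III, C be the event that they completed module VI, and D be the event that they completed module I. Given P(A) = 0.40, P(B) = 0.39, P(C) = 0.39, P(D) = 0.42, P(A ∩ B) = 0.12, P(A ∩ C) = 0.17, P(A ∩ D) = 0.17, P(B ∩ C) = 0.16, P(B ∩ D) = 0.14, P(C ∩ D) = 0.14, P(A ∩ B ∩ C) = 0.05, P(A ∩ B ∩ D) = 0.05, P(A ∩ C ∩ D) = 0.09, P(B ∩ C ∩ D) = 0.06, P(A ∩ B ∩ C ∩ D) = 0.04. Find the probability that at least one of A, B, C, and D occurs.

0.91

By inclusion-exclusion,
P(A ∪ B ∪ C ∪ D) = 0.40 + 0.39 + 0.39 + 0.42 − 0.12 − 0.17 − 0.17 − 0.16 − 0.14 − 0.14 + 0.05 + 0.05 + 0.09 + 0.06 − 0.04 = 0.91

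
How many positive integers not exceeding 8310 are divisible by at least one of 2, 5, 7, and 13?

By inclusion-exclusion,
floor(8310/2) + floor(8310/5) + floor(8310/7) + floor(8310/13) − floor(8310/10) − floor(8310/14) − floor(8310/26) − floor(8310/35) − floor(8310/65) − floor(8310/91) + floor(8310/70) + floor(8310/130) + floor(8310/182) + floor(8310/455) − floor(8310/910) = 4155 + 1662 + 1187 + 639 − 831 − 593 − 319 − 237 − 127 − 91 + 118 + 63 + 45 + 18 − 9 = 5680

5680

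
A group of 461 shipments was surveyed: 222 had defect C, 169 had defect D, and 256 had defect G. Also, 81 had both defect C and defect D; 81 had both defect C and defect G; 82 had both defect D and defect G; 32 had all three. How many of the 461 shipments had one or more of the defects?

435

Apply inclusion-exclusion:
N(≥1) = 222 + 169 + 256 − 81 − 81 − 82 + 32 = 435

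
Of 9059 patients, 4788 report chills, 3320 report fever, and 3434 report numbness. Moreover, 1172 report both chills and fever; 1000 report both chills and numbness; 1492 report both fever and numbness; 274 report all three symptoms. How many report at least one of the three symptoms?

Apply inclusion-exclusion:
|union| = 4788 + 3320 + 3434 − 1172 − 1000 − 1492 + 274 = 8152

8152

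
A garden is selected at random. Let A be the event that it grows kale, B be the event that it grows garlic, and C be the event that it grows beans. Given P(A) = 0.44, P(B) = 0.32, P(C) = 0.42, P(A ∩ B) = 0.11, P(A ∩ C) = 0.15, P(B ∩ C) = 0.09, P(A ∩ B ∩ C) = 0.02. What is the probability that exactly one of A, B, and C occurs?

0.54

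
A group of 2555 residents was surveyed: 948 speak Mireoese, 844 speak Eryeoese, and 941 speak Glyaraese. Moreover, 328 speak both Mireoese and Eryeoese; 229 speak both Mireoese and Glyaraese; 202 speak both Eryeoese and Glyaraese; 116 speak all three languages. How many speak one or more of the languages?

Inclusion–exclusion gives
N(≥1) = 948 + 844 + 941 − 328 − 229 − 202 + 116 = 2090

2090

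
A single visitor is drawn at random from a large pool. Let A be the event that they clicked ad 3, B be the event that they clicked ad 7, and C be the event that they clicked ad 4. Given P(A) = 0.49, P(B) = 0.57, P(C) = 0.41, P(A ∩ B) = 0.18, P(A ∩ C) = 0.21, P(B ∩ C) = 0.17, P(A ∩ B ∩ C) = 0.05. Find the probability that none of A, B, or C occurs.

0.04

Using inclusion–exclusion:
P(A ∪ B ∪ C) = 0.49 + 0.57 + 0.41 − 0.18 − 0.21 − 0.17 + 0.05 = 0.96
P(none) = 1 − 0.96 = 0.04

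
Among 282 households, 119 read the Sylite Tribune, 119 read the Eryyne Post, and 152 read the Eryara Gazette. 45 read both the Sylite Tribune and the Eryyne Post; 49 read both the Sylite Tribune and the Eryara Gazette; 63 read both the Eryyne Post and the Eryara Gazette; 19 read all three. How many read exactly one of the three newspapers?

133

Using the inclusion–exclusion count for exactly one event:
N(exactly one) = 119 + 119 + 152 − 2·45 − 2·49 − 2·63 + 3·19 = 133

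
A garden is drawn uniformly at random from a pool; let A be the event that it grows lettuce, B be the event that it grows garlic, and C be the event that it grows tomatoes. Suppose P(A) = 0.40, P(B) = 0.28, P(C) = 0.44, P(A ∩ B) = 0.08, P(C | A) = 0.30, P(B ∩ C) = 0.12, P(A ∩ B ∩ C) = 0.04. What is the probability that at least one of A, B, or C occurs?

P(A ∩ C) = P(A)·P(C|A) = 0.40 × 0.30 = 0.12
By inclusion–exclusion:
P(A ∪ B ∪ C) = 0.40 + 0.28 + 0.44 − 0.08 − 0.12 − 0.12 + 0.04 = 0.84

0.84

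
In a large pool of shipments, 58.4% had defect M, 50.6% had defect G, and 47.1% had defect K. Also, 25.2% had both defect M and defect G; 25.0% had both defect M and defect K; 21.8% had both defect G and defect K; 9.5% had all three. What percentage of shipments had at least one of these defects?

By inclusion-exclusion,
P(at least one) = 58.4 + 50.6 + 47.1 − 25.2 − 25.0 − 21.8 + 9.5 = 93.6%

93.6%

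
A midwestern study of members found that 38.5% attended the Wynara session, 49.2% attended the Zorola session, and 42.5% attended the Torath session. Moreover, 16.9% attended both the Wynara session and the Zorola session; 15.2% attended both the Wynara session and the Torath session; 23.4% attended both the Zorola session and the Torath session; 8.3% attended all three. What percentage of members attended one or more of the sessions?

83.0%

P(at least one) = 38.5 + 49.2 + 42.5 − 16.9 − 15.2 − 23.4 + 8.3 = 83.0%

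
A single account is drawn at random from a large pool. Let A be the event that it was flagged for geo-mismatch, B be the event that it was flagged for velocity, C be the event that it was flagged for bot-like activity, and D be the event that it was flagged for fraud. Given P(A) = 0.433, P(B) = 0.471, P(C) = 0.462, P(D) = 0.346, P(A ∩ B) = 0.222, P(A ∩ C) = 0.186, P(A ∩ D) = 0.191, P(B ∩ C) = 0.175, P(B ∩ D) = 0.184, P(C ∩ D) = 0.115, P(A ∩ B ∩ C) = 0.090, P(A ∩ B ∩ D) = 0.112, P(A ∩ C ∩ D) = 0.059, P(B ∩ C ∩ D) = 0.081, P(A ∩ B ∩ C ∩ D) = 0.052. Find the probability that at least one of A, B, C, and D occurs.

0.929

Apply inclusion-exclusion:
P(A ∪ B ∪ C ∪ D) = 0.433 + 0.471 + 0.462 + 0.346 − 0.222 − 0.186 − 0.191 − 0.175 − 0.184 − 0.115 + 0.090 + 0.112 + 0.059 + 0.081 − 0.052 = 0.929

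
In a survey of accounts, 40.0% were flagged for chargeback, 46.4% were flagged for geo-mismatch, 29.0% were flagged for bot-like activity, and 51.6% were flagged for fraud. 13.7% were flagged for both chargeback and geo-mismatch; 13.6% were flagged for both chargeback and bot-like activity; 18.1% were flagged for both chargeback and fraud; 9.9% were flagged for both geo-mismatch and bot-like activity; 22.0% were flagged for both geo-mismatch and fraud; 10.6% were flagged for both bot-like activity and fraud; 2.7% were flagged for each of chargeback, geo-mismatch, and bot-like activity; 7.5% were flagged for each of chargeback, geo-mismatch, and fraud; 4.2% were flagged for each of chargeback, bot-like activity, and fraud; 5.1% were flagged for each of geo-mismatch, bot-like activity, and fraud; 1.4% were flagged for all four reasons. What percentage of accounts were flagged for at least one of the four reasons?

97.2%

P(at least one) = 40.0 + 46.4 + 29.0 + 51.6 − 13.7 − 13.6 − 18.1 − 9.9 − 22.0 − 10.6 + 2.7 + 7.5 + 4.2 + 5.1 − 1.4 = 97.2%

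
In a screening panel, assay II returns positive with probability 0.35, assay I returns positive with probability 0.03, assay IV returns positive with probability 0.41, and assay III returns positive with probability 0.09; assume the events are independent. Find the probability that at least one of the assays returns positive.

0.66148455

Independence gives P(none) = ∏(1 − pᵢ).
P(none) = (1 − 0.35) × (1 − 0.03) × (1 − 0.41) × (1 − 0.09) = 0.65 × 0.97 × 0.59 × 0.91 = 0.33851545
P(at least one) = 1 − 0.33851545 = 0.66148455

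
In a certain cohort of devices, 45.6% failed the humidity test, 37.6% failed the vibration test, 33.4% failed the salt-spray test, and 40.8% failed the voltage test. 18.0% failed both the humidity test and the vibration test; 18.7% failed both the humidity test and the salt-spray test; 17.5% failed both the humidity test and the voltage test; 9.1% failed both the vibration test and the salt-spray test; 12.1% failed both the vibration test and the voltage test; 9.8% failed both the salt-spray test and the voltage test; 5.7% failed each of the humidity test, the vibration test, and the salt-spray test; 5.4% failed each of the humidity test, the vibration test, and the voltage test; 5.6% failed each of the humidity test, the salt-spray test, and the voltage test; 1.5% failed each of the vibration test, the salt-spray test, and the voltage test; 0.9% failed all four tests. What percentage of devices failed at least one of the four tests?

By inclusion-exclusion,
P(at least one) = 45.6 + 37.6 + 33.4 + 40.8 − 18.0 − 18.7 − 17.5 − 9.1 − 12.1 − 9.8 + 5.7 + 5.4 + 5.6 + 1.5 − 0.9 = 89.5%

89.5%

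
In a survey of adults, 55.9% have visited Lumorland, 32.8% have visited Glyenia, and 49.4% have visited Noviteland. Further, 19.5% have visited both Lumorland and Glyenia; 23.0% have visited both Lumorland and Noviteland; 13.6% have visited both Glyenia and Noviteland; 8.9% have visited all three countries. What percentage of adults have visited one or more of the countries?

90.9%

Using inclusion–exclusion:
P(at least one) = 55.9 + 32.8 + 49.4 − 19.5 − 23.0 − 13.6 + 8.9 = 90.9%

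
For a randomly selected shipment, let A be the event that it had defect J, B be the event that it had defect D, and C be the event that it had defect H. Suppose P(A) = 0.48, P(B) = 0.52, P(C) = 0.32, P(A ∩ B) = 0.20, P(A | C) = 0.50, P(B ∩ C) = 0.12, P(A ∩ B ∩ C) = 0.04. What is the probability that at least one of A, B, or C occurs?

P(A ∩ C) = P(C)·P(A|C) = 0.32 × 0.50 = 0.16
By inclusion–exclusion:
P(A ∪ B ∪ C) = 0.48 + 0.52 + 0.32 − 0.20 − 0.16 − 0.12 + 0.04 = 0.88

0.88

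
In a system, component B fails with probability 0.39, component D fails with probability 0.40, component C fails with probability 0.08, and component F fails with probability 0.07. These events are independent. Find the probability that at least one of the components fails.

0.6868504

Independence gives P(none) = ∏(1 − pᵢ).
P(none) = (1 − 0.39) × (1 − 0.40) × (1 − 0.08) × (1 − 0.07) = 0.61 × 0.60 × 0.92 × 0.93 = 0.3131496
P(at least one) = 1 − 0.3131496 = 0.6868504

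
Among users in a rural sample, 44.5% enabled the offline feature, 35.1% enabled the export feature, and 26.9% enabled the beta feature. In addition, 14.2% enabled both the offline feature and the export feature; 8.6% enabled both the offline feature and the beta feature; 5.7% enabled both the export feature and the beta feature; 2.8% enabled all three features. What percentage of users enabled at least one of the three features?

80.8%

P(at least one) = 44.5 + 35.1 + 26.9 − 14.2 − 8.6 − 5.7 + 2.8 = 80.8%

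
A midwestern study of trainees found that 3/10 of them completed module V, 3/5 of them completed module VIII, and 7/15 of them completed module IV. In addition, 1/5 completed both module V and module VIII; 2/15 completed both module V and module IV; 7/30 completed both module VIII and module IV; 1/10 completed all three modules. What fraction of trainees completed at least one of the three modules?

9/10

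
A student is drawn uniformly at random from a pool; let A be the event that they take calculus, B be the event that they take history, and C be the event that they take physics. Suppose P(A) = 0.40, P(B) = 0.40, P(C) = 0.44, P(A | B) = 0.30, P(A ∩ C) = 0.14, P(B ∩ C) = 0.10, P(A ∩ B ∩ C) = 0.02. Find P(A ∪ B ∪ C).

0.90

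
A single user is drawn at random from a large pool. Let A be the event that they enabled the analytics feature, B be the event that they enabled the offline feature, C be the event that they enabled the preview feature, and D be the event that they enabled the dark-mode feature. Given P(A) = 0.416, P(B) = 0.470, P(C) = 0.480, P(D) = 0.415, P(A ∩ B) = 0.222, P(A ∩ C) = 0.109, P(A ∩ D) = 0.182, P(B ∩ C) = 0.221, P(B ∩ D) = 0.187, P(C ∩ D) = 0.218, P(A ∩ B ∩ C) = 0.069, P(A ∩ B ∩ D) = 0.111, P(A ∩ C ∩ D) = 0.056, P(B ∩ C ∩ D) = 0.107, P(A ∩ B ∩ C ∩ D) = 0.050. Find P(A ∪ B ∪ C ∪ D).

0.935

By inclusion-exclusion,
P(A ∪ B ∪ C ∪ D) = 0.416 + 0.470 + 0.480 + 0.415 − 0.222 − 0.109 − 0.182 − 0.221 − 0.187 − 0.218 + 0.069 + 0.111 + 0.056 + 0.107 − 0.050 = 0.935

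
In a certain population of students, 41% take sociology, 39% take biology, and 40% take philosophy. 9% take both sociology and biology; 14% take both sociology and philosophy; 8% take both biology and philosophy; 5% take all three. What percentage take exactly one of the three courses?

73%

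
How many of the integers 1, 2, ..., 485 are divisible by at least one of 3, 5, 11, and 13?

268

By inclusion–exclusion:
⌊485/3⌋ + ⌊485/5⌋ + ⌊485/11⌋ + ⌊485/13⌋ − ⌊485/15⌋ − ⌊485/33⌋ − ⌊485/39⌋ − ⌊485/55⌋ − ⌊485/65⌋ − ⌊485/143⌋ + ⌊485/165⌋ + ⌊485/195⌋ + ⌊485/429⌋ + ⌊485/715⌋ − ⌊485/2145⌋ = 161 + 97 + 44 + 37 − 32 − 14 − 12 − 8 − 7 − 3 + 2 + 2 + 1 + 0 − 0 = 268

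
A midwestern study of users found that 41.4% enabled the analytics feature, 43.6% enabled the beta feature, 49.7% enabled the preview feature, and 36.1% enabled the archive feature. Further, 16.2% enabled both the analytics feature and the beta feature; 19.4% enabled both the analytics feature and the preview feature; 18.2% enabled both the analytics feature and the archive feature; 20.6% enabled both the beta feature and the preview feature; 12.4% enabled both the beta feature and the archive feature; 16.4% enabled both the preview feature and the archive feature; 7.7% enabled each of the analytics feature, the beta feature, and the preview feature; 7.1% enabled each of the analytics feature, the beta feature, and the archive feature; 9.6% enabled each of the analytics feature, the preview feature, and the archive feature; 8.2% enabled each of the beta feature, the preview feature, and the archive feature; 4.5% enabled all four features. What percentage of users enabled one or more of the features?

95.7%

Apply inclusion-exclusion:
P(at least one) = 41.4 + 43.6 + 49.7 + 36.1 − 16.2 − 19.4 − 18.2 − 20.6 − 12.4 − 16.4 + 7.7 + 7.1 + 9.6 + 8.2 − 4.5 = 95.7%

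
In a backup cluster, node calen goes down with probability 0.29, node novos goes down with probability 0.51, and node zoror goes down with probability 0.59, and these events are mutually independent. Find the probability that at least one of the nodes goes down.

0.857361

P(none) = (1 − 0.29) × (1 − 0.51) × (1 − 0.59) = 0.71 × 0.49 × 0.41 = 0.142639
P(at least one) = 1 − 0.142639 = 0.857361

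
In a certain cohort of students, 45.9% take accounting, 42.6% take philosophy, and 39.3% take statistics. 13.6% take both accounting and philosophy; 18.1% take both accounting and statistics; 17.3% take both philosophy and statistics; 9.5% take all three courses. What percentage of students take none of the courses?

11.7%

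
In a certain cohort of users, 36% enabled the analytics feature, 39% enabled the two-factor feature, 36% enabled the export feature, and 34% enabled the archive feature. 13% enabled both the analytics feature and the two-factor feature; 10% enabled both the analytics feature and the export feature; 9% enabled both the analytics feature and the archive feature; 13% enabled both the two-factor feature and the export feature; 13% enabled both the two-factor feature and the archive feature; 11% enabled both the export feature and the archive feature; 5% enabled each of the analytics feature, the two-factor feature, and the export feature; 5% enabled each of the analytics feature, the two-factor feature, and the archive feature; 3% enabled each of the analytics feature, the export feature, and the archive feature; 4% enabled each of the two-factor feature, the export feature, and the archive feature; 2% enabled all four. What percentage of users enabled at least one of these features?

Apply inclusion-exclusion:
P(union) = 36 + 39 + 36 + 34 − 13 − 10 − 9 − 13 − 13 − 11 + 5 + 5 + 3 + 4 − 2 = 91%

91%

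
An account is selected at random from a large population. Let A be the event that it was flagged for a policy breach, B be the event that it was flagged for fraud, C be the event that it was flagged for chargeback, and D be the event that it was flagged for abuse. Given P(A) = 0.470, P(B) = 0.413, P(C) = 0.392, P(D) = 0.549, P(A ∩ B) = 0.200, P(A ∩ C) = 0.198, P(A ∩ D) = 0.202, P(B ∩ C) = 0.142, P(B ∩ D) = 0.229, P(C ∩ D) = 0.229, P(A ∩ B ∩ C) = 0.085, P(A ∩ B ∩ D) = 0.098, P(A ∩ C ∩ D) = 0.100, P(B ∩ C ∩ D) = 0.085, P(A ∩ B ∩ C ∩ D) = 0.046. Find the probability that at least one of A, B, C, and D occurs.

0.946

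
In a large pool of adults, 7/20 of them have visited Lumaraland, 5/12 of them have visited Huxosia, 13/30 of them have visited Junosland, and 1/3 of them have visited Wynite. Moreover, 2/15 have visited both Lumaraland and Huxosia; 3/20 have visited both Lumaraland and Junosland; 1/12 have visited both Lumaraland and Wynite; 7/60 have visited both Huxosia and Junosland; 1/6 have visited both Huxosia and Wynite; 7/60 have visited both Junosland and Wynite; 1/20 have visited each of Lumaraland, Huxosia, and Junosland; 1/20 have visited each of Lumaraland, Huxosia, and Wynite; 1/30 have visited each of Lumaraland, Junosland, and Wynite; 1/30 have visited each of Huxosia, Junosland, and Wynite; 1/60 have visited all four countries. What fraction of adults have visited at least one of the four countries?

11/12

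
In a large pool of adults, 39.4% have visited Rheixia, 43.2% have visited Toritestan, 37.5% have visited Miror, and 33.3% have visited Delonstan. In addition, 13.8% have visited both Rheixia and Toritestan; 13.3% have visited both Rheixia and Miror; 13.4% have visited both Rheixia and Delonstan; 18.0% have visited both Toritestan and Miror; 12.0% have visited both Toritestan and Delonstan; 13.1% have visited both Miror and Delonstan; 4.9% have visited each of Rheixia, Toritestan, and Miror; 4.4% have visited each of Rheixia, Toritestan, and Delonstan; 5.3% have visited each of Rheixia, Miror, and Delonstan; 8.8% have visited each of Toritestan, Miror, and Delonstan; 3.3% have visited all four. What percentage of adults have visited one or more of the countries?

89.9%

Using inclusion–exclusion:
P(at least one) = 39.4 + 43.2 + 37.5 + 33.3 − 13.8 − 13.3 − 13.4 − 18.0 − 12.0 − 13.1 + 4.9 + 4.4 + 5.3 + 8.8 − 3.3 = 89.9%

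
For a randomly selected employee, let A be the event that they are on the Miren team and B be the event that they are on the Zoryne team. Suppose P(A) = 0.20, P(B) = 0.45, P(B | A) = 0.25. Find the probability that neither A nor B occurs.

0.40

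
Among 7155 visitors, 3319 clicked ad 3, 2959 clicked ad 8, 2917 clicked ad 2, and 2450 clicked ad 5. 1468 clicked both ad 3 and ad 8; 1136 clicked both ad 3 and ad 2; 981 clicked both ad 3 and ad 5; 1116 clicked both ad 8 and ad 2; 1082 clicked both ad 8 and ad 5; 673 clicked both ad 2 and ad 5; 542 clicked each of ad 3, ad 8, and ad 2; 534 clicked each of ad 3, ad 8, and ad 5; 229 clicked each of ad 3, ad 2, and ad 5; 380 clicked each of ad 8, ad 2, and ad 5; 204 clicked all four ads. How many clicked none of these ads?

N(≥1) = 3319 + 2959 + 2917 + 2450 − 1468 − 1136 − 981 − 1116 − 1082 − 673 + 542 + 534 + 229 + 380 − 204 = 6670
None: 7155 − 6670 = 485

485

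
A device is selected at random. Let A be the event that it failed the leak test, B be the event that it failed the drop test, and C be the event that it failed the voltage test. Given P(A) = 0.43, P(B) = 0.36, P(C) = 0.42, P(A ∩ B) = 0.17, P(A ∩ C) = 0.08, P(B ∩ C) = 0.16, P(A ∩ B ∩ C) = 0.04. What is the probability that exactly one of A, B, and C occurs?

0.51

By inclusion–exclusion (exactly-one form):
P(exactly one) = 0.43 + 0.36 + 0.42 − 2·0.17 − 2·0.08 − 2·0.16 + 3·0.04 = 0.51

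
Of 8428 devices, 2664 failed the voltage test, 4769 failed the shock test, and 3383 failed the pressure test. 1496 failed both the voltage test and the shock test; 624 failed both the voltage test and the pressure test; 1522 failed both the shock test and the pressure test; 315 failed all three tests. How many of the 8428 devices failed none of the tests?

|union| = 2664 + 4769 + 3383 − 1496 − 624 − 1522 + 315 = 7489
None: 8428 − 7489 = 939

939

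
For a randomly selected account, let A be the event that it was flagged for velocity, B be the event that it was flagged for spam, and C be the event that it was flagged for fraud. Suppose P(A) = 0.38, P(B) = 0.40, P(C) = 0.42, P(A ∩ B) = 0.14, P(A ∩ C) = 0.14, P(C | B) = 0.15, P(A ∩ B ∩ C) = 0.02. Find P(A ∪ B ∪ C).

P(B ∩ C) = P(B)·P(C|B) = 0.40 × 0.15 = 0.06
Apply inclusion-exclusion:
P(A ∪ B ∪ C) = 0.38 + 0.40 + 0.42 − 0.14 − 0.14 − 0.06 + 0.02 = 0.88

0.88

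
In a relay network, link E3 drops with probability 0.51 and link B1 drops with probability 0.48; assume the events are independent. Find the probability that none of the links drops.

Independence gives P(none) = ∏(1 − pᵢ).
P(none) = (1 − 0.51) × (1 − 0.48) = 0.49 × 0.52 = 0.2548

0.2548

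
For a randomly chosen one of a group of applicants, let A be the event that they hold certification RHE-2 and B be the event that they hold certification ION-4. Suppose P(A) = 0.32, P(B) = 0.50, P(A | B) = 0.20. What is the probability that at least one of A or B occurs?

P(A ∩ B) = P(B)·P(A|B) = 0.50 × 0.20 = 0.10
P(A ∪ B) = 0.32 + 0.50 − 0.10 = 0.72

0.72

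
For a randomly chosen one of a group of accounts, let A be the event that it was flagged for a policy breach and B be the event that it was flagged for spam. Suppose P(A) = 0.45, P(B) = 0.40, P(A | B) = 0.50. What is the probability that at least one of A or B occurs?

P(A ∩ B) = P(B)·P(A|B) = 0.40 × 0.50 = 0.20
P(A ∪ B) = 0.45 + 0.40 − 0.20 = 0.65

0.65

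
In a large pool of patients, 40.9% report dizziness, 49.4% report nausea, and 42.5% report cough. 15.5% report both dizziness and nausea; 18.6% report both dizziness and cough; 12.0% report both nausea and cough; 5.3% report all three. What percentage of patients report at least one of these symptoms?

P(≥1) = 40.9 + 49.4 + 42.5 − 15.5 − 18.6 − 12.0 + 5.3 = 92.0%

92.0%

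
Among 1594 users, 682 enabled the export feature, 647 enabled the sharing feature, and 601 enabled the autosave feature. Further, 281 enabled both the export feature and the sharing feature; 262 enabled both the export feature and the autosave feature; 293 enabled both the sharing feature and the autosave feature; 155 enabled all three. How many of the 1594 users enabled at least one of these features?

1249

|at least one| = 682 + 647 + 601 − 281 − 262 − 293 + 155 = 1249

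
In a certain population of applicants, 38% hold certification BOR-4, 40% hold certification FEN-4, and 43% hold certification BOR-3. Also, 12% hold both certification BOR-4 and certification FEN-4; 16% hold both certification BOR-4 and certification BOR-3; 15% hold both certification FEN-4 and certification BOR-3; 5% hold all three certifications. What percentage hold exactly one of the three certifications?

50%

Using the inclusion–exclusion count for exactly one event:
P(exactly one) = 38 + 40 + 43 − 2·12 − 2·16 − 2·15 + 3·5 = 50%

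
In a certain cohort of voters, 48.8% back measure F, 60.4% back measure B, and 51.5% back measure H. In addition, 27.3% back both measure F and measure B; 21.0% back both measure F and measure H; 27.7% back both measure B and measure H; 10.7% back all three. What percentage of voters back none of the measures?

By inclusion-exclusion,
P(union) = 48.8 + 60.4 + 51.5 − 27.3 − 21.0 − 27.7 + 10.7 = 95.4%
P(none) = 100% − 95.4% = 4.6%

4.6%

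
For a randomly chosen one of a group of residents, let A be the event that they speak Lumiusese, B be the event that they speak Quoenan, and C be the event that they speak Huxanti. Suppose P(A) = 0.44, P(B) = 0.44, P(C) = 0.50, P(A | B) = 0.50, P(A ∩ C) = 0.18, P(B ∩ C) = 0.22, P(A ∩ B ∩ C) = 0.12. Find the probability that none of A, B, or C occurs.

0.12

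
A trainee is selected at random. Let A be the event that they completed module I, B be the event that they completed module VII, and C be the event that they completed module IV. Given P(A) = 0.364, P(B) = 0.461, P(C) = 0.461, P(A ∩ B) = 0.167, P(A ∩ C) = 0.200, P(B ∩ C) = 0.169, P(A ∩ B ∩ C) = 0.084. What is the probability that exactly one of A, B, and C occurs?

P(exactly one) = 0.364 + 0.461 + 0.461 − 2·0.167 − 2·0.200 − 2·0.169 + 3·0.084 = 0.466

0.466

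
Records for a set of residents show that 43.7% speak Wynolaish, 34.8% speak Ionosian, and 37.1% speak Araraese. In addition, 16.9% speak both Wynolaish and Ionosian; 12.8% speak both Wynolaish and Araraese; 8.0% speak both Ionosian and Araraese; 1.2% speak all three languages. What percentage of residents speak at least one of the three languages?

79.1%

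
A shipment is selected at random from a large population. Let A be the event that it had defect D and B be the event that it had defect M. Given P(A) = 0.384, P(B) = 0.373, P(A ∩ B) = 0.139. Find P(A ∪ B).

Using inclusion–exclusion:
P(A ∪ B) = 0.384 + 0.373 − 0.139 = 0.618

0.618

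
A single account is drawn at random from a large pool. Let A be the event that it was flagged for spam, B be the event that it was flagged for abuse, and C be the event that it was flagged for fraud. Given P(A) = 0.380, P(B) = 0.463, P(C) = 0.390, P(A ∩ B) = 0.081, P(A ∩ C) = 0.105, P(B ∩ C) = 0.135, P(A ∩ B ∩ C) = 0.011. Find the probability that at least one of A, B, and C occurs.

0.923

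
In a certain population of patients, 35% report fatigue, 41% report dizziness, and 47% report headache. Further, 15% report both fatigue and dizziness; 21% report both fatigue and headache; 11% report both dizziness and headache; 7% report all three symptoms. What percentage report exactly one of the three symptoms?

50%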